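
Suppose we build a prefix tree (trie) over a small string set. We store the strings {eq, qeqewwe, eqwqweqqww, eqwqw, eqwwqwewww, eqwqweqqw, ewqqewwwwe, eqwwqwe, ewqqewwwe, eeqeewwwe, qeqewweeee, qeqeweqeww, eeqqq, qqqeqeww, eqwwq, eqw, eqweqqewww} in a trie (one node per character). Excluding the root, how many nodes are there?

Insert word by word; a character creates a node only if that edge doesn't already exist:
  "eq" → 2 new (e, q)
  "qeqewwe" → 7 new (q, e, q, e, w, w, e)
  "eqwqweqqww" → prefix "eq" already present; 8 new (w, q, w, e, q, q, w, w)
  "eqwqw" → prefix "eqwqw" already present; 0 new (none)
  "eqwwqwewww" → prefix "eqw" already present; 7 new (w, q, w, e, w, w, w)
  "eqwqweqqw" → prefix "eqwqweqqw" already present; 0 new (none)
  "ewqqewwwwe" → prefix "e" already present; 9 new (w, q, q, e, w, w, w, w, e)
  "eqwwqwe" → prefix "eqwwqwe" already present; 0 new (none)
  "ewqqewwwe" → prefix "ewqqewww" already present; 1 new (e)
  "eeqeewwwe" → prefix "e" already present; 8 new (e, q, e, e, w, w, w, e)
  "qeqewweeee" → prefix "qeqewwe" already present; 3 new (e, e, e)
  "qeqeweqeww" → prefix "qeqew" already present; 5 new (e, q, e, w, w)
  "eeqqq" → prefix "eeq" already present; 2 new (q, q)
  "qqqeqeww" → prefix "q" already present; 7 new (q, q, e, q, e, w, w)
  "eqwwq" → prefix "eqwwq" already present; 0 new (none)
  "eqw" → prefix "eqw" already present; 0 new (none)
  "eqweqqewww" → prefix "eqw" already present; 7 new (e, q, q, e, w, w, w)
Total nodes = 2 + 7 + 8 + 0 + 7 + 0 + 9 + 0 + 1 + 8 + 3 + 5 + 2 + 7 + 0 + 0 + 7 = 66

66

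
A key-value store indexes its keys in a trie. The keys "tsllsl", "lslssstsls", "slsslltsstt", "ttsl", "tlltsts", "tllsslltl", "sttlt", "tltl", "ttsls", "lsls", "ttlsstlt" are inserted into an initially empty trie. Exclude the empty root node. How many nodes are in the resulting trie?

55

Trace insertions, counting only characters that open a new branch:
  "tsllsl" → 6 new (t, s, l, l, s, l)
  "lslssstsls" → 10 new (l, s, l, s, s, s, t, s, l, s)
  "slsslltsstt" → 11 new (s, l, s, s, l, l, t, s, s, t, t)
  "ttsl" → prefix "t" already present; 3 new (t, s, l)
  "tlltsts" → prefix "t" already present; 6 new (l, l, t, s, t, s)
  "tllsslltl" → prefix "tll" already present; 6 new (s, s, l, l, t, l)
  "sttlt" → prefix "s" already present; 4 new (t, t, l, t)
  "tltl" → prefix "tl" already present; 2 new (t, l)
  "ttsls" → prefix "ttsl" already present; 1 new (s)
  "lsls" → prefix "lsls" already present; 0 new (none)
  "ttlsstlt" → prefix "tt" already present; 6 new (l, s, s, t, l, t)
Total nodes = 6 + 10 + 11 + 3 + 6 + 6 + 4 + 2 + 1 + 0 + 6 = 55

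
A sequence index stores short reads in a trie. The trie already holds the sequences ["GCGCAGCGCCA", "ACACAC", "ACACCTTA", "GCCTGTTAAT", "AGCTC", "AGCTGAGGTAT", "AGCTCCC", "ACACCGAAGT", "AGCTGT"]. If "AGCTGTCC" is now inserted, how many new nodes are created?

Walking "AGCTGTCC" from the root, the first 6 characters ("AGCTGT") follow existing edges; "C" is the first miss.
New nodes needed: |"AGCTGTCC"| − 6 = 8 − 6 = 2.

2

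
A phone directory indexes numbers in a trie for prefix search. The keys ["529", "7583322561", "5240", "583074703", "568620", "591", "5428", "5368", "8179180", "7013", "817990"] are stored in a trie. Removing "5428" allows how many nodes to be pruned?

3

A node on "5428"'s path can go only if nothing else ends at it or branches off below it.
The suffix "428" (3 nodes) is used only by "5428"; the node for "5" still has the child "2", so pruning stops there.
Nodes removed: 3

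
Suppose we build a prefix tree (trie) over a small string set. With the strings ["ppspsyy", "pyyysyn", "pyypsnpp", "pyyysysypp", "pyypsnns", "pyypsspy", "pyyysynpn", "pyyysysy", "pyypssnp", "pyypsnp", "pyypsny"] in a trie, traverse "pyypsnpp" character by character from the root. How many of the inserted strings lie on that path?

Traverse "pyypsnpp" character by character; count nodes along the way that are marked as word ends.
Prefixes of the query that are stored words: "pyypsnp", "pyypsnpp"
Count: 2

2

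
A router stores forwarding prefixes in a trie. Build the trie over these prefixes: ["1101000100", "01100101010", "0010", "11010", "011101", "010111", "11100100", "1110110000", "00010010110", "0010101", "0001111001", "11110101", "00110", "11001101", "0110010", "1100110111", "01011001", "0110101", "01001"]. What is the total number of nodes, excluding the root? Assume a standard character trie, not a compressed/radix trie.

83

Insert word by word; a character creates a node only if that edge doesn't already exist:
  "1101000100" → 10 new (1, 1, 0, 1, 0, 0, 0, 1, 0, 0)
  "01100101010" → 11 new (0, 1, 1, 0, 0, 1, 0, 1, 0, 1, 0)
  "0010" → prefix "0" already present; 3 new (0, 1, 0)
  "11010" → prefix "11010" already present; 0 new (none)
  "011101" → prefix "011" already present; 3 new (1, 0, 1)
  "010111" → prefix "01" already present; 4 new (0, 1, 1, 1)
  "11100100" → prefix "11" already present; 6 new (1, 0, 0, 1, 0, 0)
  "1110110000" → prefix "1110" already present; 6 new (1, 1, 0, 0, 0, 0)
  "00010010110" → prefix "00" already present; 9 new (0, 1, 0, 0, 1, 0, 1, 1, 0)
  "0010101" → prefix "0010" already present; 3 new (1, 0, 1)
  "0001111001" → prefix "0001" already present; 6 new (1, 1, 1, 0, 0, 1)
  "11110101" → prefix "111" already present; 5 new (1, 0, 1, 0, 1)
  "00110" → prefix "001" already present; 2 new (1, 0)
  "11001101" → prefix "110" already present; 5 new (0, 1, 1, 0, 1)
  "0110010" → prefix "0110010" already present; 0 new (none)
  "1100110111" → prefix "11001101" already present; 2 new (1, 1)
  "01011001" → prefix "01011" already present; 3 new (0, 0, 1)
  "0110101" → prefix "0110" already present; 3 new (1, 0, 1)
  "01001" → prefix "010" already present; 2 new (0, 1)
Total nodes = 10 + 11 + 3 + 0 + 3 + 4 + 6 + 6 + 9 + 3 + 6 + 5 + 2 + 5 + 0 + 2 + 3 + 3 + 2 = 83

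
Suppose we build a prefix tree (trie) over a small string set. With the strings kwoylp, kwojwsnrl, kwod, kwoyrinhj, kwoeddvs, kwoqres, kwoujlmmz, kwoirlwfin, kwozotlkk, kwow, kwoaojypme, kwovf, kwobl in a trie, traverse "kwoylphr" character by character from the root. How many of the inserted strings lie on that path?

1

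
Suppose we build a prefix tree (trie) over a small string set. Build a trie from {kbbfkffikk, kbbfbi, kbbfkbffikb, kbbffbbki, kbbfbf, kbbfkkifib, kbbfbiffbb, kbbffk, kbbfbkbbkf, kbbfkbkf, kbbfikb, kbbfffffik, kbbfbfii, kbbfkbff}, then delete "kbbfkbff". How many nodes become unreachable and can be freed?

0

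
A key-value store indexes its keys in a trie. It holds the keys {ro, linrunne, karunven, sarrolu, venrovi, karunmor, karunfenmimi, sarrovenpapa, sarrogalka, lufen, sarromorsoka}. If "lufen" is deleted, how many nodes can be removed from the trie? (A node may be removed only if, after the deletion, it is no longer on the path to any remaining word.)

After clearing the end-marker at "lufen", prune upward until reaching a node still needed by another word.
The suffix "ufen" (4 nodes) is used only by "lufen"; the node for "l" still has the child "i", so pruning stops there.
Nodes removed: 4

4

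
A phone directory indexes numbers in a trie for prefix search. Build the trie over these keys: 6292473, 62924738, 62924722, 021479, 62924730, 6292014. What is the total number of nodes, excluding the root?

Count nodes per top-level branch (shared prefixes stored once):
  '0'-branch (021479): 6 nodes
  '6'-branch (6292014, 62924722, 6292473, 62924730, 62924738): 14 nodes
Sum: 20

20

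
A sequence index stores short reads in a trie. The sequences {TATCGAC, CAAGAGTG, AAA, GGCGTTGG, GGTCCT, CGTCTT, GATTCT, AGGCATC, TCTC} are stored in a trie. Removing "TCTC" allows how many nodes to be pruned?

A node on "TCTC"'s path can go only if nothing else ends at it or branches off below it.
The suffix "CTC" (3 nodes) is used only by "TCTC"; the node for "T" still has the child "A", so pruning stops there.
Nodes removed: 3

3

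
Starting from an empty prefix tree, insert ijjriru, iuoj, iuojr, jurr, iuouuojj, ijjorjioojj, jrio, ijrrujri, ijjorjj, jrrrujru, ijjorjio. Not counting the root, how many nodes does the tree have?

44

Count nodes per top-level branch (shared prefixes stored once):
  'i'-branch (ijjorjio, ijjorjioojj, ijjorjj, ijjriru, ijrrujri, iuoj, iuojr, iuouuojj): 31 nodes
  'j'-branch (jrio, jrrrujru, jurr): 13 nodes
Sum: 44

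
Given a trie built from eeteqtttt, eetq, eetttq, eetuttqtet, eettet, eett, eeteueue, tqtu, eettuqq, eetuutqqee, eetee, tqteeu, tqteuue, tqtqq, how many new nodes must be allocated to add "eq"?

1

The longest prefix of "eq" already in the trie is "e" (length 1).
So 2 − 1 = 1 new nodes.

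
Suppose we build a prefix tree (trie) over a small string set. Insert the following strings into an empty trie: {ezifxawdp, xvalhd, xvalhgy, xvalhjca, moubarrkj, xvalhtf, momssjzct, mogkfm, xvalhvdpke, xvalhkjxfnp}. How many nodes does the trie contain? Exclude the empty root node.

53

Trace insertions, counting only characters that open a new branch:
  "ezifxawdp" → 9 new (e, z, i, f, x, a, w, d, p)
  "xvalhd" → 6 new (x, v, a, l, h, d)
  "xvalhgy" → prefix "xvalh" already present; 2 new (g, y)
  "xvalhjca" → prefix "xvalh" already present; 3 new (j, c, a)
  "moubarrkj" → 9 new (m, o, u, b, a, r, r, k, j)
  "xvalhtf" → prefix "xvalh" already present; 2 new (t, f)
  "momssjzct" → prefix "mo" already present; 7 new (m, s, s, j, z, c, t)
  "mogkfm" → prefix "mo" already present; 4 new (g, k, f, m)
  "xvalhvdpke" → prefix "xvalh" already present; 5 new (v, d, p, k, e)
  "xvalhkjxfnp" → prefix "xvalh" already present; 6 new (k, j, x, f, n, p)
Total nodes = 9 + 6 + 2 + 3 + 9 + 2 + 7 + 4 + 5 + 6 = 53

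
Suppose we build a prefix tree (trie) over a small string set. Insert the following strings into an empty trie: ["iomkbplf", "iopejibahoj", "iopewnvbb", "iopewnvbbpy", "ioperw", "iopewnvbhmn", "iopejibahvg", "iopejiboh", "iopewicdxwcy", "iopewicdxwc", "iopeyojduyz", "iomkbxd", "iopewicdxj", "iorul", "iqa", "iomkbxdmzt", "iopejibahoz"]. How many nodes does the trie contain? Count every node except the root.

59

Insert word by word; a character creates a node only if that edge doesn't already exist:
  "iomkbplf" → 8 new (i, o, m, k, b, p, l, f)
  "iopejibahoj" → prefix "io" already present; 9 new (p, e, j, i, b, a, h, o, j)
  "iopewnvbb" → prefix "iope" already present; 5 new (w, n, v, b, b)
  "iopewnvbbpy" → prefix "iopewnvbb" already present; 2 new (p, y)
  "ioperw" → prefix "iope" already present; 2 new (r, w)
  "iopewnvbhmn" → prefix "iopewnvb" already present; 3 new (h, m, n)
  "iopejibahvg" → prefix "iopejibah" already present; 2 new (v, g)
  "iopejiboh" → prefix "iopejib" already present; 2 new (o, h)
  "iopewicdxwcy" → prefix "iopew" already present; 7 new (i, c, d, x, w, c, y)
  "iopewicdxwc" → prefix "iopewicdxwc" already present; 0 new (none)
  "iopeyojduyz" → prefix "iope" already present; 7 new (y, o, j, d, u, y, z)
  "iomkbxd" → prefix "iomkb" already present; 2 new (x, d)
  "iopewicdxj" → prefix "iopewicdx" already present; 1 new (j)
  "iorul" → prefix "io" already present; 3 new (r, u, l)
  "iqa" → prefix "i" already present; 2 new (q, a)
  "iomkbxdmzt" → prefix "iomkbxd" already present; 3 new (m, z, t)
  "iopejibahoz" → prefix "iopejibaho" already present; 1 new (z)
Total nodes = 8 + 9 + 5 + 2 + 2 + 3 + 2 + 2 + 7 + 0 + 7 + 2 + 1 + 3 + 2 + 3 + 1 = 59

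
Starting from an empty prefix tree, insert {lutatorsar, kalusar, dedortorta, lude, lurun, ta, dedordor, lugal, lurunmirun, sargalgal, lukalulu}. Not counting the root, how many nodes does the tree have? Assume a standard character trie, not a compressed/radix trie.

60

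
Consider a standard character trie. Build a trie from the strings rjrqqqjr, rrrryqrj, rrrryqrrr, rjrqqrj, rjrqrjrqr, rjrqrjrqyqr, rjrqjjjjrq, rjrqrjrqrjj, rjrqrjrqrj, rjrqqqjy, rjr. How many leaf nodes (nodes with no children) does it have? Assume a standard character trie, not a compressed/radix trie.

A leaf is a node with no children — equivalently, the end of a word that is not a proper prefix of any other stored word.
Those words: "rjrqjjjjrq", "rjrqqqjr", "rjrqqqjy", "rjrqqrj", "rjrqrjrqrjj", "rjrqrjrqyqr", "rrrryqrj", "rrrryqrrr"
Leaf count: 8

8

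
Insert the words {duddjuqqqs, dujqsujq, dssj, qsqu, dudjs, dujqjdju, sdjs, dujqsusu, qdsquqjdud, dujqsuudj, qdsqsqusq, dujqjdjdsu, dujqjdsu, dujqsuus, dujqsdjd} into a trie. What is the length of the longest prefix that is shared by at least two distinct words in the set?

Equivalently: take the maximum, over all pairs, of their longest common prefix length.
"dujqjdjdsu" and "dujqjdju" agree on "dujqjdj" (7 characters) before diverging; nothing deeper is shared.
Longest shared-prefix length: 7

7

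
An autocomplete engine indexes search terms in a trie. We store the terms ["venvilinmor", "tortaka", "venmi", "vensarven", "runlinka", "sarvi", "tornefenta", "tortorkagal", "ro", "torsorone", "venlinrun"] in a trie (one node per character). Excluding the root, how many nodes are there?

66

Trace insertions, counting only characters that open a new branch:
  "venvilinmor" → 11 new (v, e, n, v, i, l, i, n, m, o, r)
  "tortaka" → 7 new (t, o, r, t, a, k, a)
  "venmi" → prefix "ven" already present; 2 new (m, i)
  "vensarven" → prefix "ven" already present; 6 new (s, a, r, v, e, n)
  "runlinka" → 8 new (r, u, n, l, i, n, k, a)
  "sarvi" → 5 new (s, a, r, v, i)
  "tornefenta" → prefix "tor" already present; 7 new (n, e, f, e, n, t, a)
  "tortorkagal" → prefix "tort" already present; 7 new (o, r, k, a, g, a, l)
  "ro" → prefix "r" already present; 1 new (o)
  "torsorone" → prefix "tor" already present; 6 new (s, o, r, o, n, e)
  "venlinrun" → prefix "ven" already present; 6 new (l, i, n, r, u, n)
Total nodes = 11 + 7 + 2 + 6 + 8 + 5 + 7 + 7 + 1 + 6 + 6 = 66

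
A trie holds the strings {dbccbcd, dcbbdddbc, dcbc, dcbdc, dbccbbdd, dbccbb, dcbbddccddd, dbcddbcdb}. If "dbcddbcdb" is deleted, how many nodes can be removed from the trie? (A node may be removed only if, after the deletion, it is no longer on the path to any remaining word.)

6

A node on "dbcddbcdb"'s path can go only if nothing else ends at it or branches off below it.
The suffix "ddbcdb" (6 nodes) is used only by "dbcddbcdb"; the node for "dbc" still has the child "c", so pruning stops there.
Nodes removed: 6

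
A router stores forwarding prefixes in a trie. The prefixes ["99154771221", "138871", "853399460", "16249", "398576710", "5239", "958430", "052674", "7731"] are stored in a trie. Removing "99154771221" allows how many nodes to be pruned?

A node on "99154771221"'s path can go only if nothing else ends at it or branches off below it.
The suffix "9154771221" (10 nodes) is used only by "99154771221"; the node for "9" still has the child "5", so pruning stops there.
Nodes removed: 10

10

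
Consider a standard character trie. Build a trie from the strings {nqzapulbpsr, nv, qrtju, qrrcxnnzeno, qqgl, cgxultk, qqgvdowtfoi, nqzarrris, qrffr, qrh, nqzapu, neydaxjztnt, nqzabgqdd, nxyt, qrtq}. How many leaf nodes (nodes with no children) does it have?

14

A leaf is a node with no children — equivalently, the end of a word that is not a proper prefix of any other stored word.
Those words: "cgxultk", "neydaxjztnt", "nqzabgqdd", "nqzapulbpsr", "nqzarrris", "nv", "nxyt", "qqgl", "qqgvdowtfoi", "qrffr", "qrh", "qrrcxnnzeno", "qrtju", "qrtq"
Leaf count: 14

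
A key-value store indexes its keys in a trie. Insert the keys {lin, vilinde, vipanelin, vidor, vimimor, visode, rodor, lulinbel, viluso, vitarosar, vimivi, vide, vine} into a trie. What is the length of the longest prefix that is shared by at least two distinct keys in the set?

The deepest shared node is where two words last agree before diverging.
e.g. "vimimor" and "vimivi" share the prefix "vimi" of length 4; no pair shares a longer one.
Longest shared-prefix length: 4

4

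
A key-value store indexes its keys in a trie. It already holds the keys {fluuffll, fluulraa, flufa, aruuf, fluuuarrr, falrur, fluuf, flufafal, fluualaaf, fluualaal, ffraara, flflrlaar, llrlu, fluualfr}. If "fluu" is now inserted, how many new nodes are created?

0

"fluu" is already a full path in the trie; only an end-marker is added.
No new nodes are needed: 0.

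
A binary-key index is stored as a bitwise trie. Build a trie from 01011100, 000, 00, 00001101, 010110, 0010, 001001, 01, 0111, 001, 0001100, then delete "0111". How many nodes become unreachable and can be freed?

2

Walk "0111" from the leaf back toward the root, removing each node that no remaining word uses.
The suffix "11" (2 nodes) is used only by "0111"; the node for "01" still has the child "0", so pruning stops there.
Nodes removed: 2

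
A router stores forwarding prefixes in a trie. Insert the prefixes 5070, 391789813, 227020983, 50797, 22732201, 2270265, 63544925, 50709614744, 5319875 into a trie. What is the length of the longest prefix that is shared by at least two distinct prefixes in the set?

5

Look for the deepest trie node that still has at least two words in its subtree.
"227020983" and "2270265" agree on "22702" (5 characters) before diverging; nothing deeper is shared.
Longest shared-prefix length: 5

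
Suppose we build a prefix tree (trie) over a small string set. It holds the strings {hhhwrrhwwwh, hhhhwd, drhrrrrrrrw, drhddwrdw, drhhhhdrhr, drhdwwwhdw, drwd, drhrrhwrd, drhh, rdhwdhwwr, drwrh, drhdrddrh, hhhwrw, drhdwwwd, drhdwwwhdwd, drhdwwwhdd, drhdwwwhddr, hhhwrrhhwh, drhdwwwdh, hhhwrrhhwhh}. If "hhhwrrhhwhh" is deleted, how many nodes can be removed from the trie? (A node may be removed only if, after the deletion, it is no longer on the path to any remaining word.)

After clearing the end-marker at "hhhwrrhhwhh", prune upward until reaching a node still needed by another word.
The suffix "h" (1 node) is used only by "hhhwrrhhwhh"; "hhhwrrhhwh" is itself a stored word, so pruning stops there.
Nodes removed: 1

1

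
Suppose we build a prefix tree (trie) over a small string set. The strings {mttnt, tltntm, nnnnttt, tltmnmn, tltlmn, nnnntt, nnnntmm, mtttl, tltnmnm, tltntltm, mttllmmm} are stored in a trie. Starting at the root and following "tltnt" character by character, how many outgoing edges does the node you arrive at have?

2

Follow the path "tltnt" to its node, then look at its outgoing edges.
Distinct next characters after "tltnt": l, m.
That node has 2 child edges.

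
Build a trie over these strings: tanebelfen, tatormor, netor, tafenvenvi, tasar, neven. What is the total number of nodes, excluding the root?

35

Trie structure (* marks end of a word):
(root)
├─ n
│  └─ e
│     ├─ t
│     │  └─ o
│     │     └─ r *
│     └─ v
│        └─ e
│           └─ n *
└─ t
   └─ a
      ├─ f
      │  └─ e
      │     └─ n
      │        └─ v
      │           └─ e
      │              └─ n
      │                 └─ v
      │                    └─ i *
      ├─ n
      │  └─ e
      │     └─ b
      │        └─ e
      │           └─ l
      │              └─ f
      │                 └─ e
      │                    └─ n *
      ├─ s
      │  └─ a
      │     └─ r *
      └─ t
         └─ o
            └─ r
               └─ m
                  └─ o
                     └─ r *
Counting every labelled node above: 35.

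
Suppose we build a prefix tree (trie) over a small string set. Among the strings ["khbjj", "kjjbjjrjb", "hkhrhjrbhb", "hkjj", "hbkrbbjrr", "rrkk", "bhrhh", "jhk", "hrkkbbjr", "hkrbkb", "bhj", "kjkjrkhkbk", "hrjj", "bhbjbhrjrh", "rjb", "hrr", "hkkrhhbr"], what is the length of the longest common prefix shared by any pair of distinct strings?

Equivalently: take the maximum, over all pairs, of their longest common prefix length.
"bhbjbhrjrh" and "bhj" agree on "bh" (2 characters) before diverging; nothing deeper is shared.
Longest shared-prefix length: 2

2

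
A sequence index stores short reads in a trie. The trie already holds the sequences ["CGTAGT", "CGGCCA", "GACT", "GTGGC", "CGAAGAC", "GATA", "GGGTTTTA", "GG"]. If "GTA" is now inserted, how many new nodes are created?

1

"GT" is already a path in the trie; the remaining "A" must be added.
New nodes needed: |"GTA"| − 2 = 3 − 2 = 1.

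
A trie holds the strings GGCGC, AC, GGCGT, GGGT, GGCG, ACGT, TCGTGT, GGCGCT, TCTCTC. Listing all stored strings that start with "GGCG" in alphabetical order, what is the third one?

GGCGCT

Filter for "GGCG…" and sort: "GGCG", "GGCGC", "GGCGCT", "GGCGT"
The 3rd is GGCGCT.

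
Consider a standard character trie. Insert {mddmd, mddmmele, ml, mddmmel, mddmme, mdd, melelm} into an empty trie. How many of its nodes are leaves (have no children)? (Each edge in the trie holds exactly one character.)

Leaves are exactly the stored words that no other stored word extends.
Those words: "mddmd", "mddmmele", "melelm", "ml"
Leaf count: 4

4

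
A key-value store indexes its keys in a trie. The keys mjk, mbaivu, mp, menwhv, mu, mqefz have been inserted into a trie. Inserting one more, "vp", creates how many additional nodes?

No existing word starts with "v", so every character of "vp" needs a new node.
2 − 0 = 2 new nodes.

2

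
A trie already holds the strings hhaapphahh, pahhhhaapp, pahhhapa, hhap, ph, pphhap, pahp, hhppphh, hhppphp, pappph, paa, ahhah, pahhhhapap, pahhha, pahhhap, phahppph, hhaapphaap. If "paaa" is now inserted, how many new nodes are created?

Walking "paaa" from the root, the first 3 characters ("paa") follow existing edges; "a" is the first miss.
New nodes needed: |"paaa"| − 3 = 4 − 3 = 1.

1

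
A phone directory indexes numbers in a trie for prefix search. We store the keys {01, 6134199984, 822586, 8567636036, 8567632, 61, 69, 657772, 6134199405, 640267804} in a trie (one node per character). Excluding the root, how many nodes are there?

45

Insert word by word; a character creates a node only if that edge doesn't already exist:
  "01" → 2 new (0, 1)
  "6134199984" → 10 new (6, 1, 3, 4, 1, 9, 9, 9, 8, 4)
  "822586" → 6 new (8, 2, 2, 5, 8, 6)
  "8567636036" → prefix "8" already present; 9 new (5, 6, 7, 6, 3, 6, 0, 3, 6)
  "8567632" → prefix "856763" already present; 1 new (2)
  "61" → prefix "61" already present; 0 new (none)
  "69" → prefix "6" already present; 1 new (9)
  "657772" → prefix "6" already present; 5 new (5, 7, 7, 7, 2)
  "6134199405" → prefix "6134199" already present; 3 new (4, 0, 5)
  "640267804" → prefix "6" already present; 8 new (4, 0, 2, 6, 7, 8, 0, 4)
Total nodes = 2 + 10 + 6 + 9 + 1 + 0 + 1 + 5 + 3 + 8 = 45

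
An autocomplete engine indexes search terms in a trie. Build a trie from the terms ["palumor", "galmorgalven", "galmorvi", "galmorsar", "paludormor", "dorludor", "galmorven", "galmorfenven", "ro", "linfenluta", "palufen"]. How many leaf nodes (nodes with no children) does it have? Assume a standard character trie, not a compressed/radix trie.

11

Leaves are exactly the stored words that no other stored word extends.
Those words: "dorludor", "galmorfenven", "galmorgalven", "galmorsar", "galmorven", "galmorvi", "linfenluta", "paludormor", "palufen", "palumor", "ro"
Leaf count: 11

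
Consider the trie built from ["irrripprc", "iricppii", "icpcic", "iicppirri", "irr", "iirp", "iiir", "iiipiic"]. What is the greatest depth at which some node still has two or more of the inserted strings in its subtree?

3

The deepest shared node is where two words last agree before diverging.
"iiipiic" and "iiir" agree on "iii" (3 characters) before diverging; nothing deeper is shared.
Longest shared-prefix length: 3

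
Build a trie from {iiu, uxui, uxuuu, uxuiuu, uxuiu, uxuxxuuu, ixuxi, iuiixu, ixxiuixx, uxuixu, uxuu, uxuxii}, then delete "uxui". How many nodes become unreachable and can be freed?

A node on "uxui"'s path can go only if nothing else ends at it or branches off below it.
Every node on "uxui" is still needed (e.g. by "uxuiuu"), so nothing is freed.
Nodes removed: 0

0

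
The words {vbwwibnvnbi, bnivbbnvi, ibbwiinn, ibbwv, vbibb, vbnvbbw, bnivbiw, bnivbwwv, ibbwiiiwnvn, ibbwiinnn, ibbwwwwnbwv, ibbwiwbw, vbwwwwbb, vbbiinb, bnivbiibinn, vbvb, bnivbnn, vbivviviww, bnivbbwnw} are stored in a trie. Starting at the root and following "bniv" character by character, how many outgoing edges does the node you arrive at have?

The children of the "bniv" node are the distinct next characters among strings starting with "bniv".
Distinct next characters after "bniv": b.
That node has 1 child edge.

1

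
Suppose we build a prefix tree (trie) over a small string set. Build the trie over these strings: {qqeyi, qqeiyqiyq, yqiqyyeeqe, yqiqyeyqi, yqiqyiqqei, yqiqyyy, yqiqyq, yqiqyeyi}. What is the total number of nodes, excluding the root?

33

Trie structure (* marks end of a word):
(root)
├─ q
│  └─ q
│     └─ e
│        ├─ i
│        │  └─ y
│        │     └─ q
│        │        └─ i
│        │           └─ y
│        │              └─ q *
│        └─ y
│           └─ i *
└─ y
   └─ q
      └─ i
         └─ q
            └─ y
               ├─ e
               │  └─ y
               │     ├─ i *
               │     └─ q
               │        └─ i *
               ├─ i
               │  └─ q
               │     └─ q
               │        └─ e
               │           └─ i *
               ├─ q *
               └─ y
                  ├─ e
                  │  └─ e
                  │     └─ q
                  │        └─ e *
                  └─ y *
Counting every labelled node above: 33.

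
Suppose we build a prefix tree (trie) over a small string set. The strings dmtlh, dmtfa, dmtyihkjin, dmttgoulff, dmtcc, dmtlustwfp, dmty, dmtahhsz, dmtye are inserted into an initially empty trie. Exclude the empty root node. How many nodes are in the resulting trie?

Trace insertions, counting only characters that open a new branch:
  "dmtlh" → 5 new (d, m, t, l, h)
  "dmtfa" → prefix "dmt" already present; 2 new (f, a)
  "dmtyihkjin" → prefix "dmt" already present; 7 new (y, i, h, k, j, i, n)
  "dmttgoulff" → prefix "dmt" already present; 7 new (t, g, o, u, l, f, f)
  "dmtcc" → prefix "dmt" already present; 2 new (c, c)
  "dmtlustwfp" → prefix "dmtl" already present; 6 new (u, s, t, w, f, p)
  "dmty" → prefix "dmty" already present; 0 new (none)
  "dmtahhsz" → prefix "dmt" already present; 5 new (a, h, h, s, z)
  "dmtye" → prefix "dmty" already present; 1 new (e)
Total nodes = 5 + 2 + 7 + 7 + 2 + 6 + 0 + 5 + 1 = 35

35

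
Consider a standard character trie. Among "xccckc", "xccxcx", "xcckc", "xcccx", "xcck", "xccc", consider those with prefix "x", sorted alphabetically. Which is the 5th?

xcckc

Filter for "x…" and sort: "xccc", "xccckc", "xcccx", "xcck", "xcckc", "xccxcx"
Position 5: xcckc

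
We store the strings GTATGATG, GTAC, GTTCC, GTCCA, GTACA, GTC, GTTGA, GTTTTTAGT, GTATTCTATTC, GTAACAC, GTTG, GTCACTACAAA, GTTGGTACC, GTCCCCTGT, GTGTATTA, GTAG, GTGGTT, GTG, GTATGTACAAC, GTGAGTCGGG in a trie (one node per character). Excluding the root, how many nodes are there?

Insert word by word; a character creates a node only if that edge doesn't already exist:
  "GTATGATG" → 8 new (G, T, A, T, G, A, T, G)
  "GTAC" → prefix "GTA" already present; 1 new (C)
  "GTTCC" → prefix "GT" already present; 3 new (T, C, C)
  "GTCCA" → prefix "GT" already present; 3 new (C, C, A)
  "GTACA" → prefix "GTAC" already present; 1 new (A)
  "GTC" → prefix "GTC" already present; 0 new (none)
  "GTTGA" → prefix "GTT" already present; 2 new (G, A)
  "GTTTTTAGT" → prefix "GTT" already present; 6 new (T, T, T, A, G, T)
  "GTATTCTATTC" → prefix "GTAT" already present; 7 new (T, C, T, A, T, T, C)
  "GTAACAC" → prefix "GTA" already present; 4 new (A, C, A, C)
  "GTTG" → prefix "GTTG" already present; 0 new (none)
  "GTCACTACAAA" → prefix "GTC" already present; 8 new (A, C, T, A, C, A, A, A)
  "GTTGGTACC" → prefix "GTTG" already present; 5 new (G, T, A, C, C)
  "GTCCCCTGT" → prefix "GTCC" already present; 5 new (C, C, T, G, T)
  "GTGTATTA" → prefix "GT" already present; 6 new (G, T, A, T, T, A)
  "GTAG" → prefix "GTA" already present; 1 new (G)
  "GTGGTT" → prefix "GTG" already present; 3 new (G, T, T)
  "GTG" → prefix "GTG" already present; 0 new (none)
  "GTATGTACAAC" → prefix "GTATG" already present; 6 new (T, A, C, A, A, C)
  "GTGAGTCGGG" → prefix "GTG" already present; 7 new (A, G, T, C, G, G, G)
Total nodes = 8 + 1 + 3 + 3 + 1 + 0 + 2 + 6 + 7 + 4 + 0 + 8 + 5 + 5 + 6 + 1 + 3 + 0 + 6 + 7 = 76

76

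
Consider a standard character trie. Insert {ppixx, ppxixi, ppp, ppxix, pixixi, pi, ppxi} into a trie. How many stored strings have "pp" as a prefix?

5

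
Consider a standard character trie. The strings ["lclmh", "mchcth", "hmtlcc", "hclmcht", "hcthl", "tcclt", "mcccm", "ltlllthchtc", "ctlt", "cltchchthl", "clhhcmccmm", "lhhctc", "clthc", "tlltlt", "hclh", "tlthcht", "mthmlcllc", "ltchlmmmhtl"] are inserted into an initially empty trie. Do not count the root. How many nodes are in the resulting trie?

100

Count nodes per top-level branch (shared prefixes stored once):
  'c'-branch (clhhcmccmm, cltchchthl, clthc, ctlt): 23 nodes
  'h'-branch (hclh, hclmcht, hcthl, hmtlcc): 16 nodes
  'l'-branch (lclmh, lhhctc, ltchlmmmhtl, ltlllthchtc): 29 nodes
  'm'-branch (mcccm, mchcth, mthmlcllc): 17 nodes
  't'-branch (tcclt, tlltlt, tlthcht): 15 nodes
Sum: 100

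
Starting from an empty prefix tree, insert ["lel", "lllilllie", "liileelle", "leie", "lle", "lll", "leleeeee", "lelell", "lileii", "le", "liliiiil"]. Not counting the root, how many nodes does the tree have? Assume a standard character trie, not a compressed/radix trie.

For each word, the new-node count is its length minus the longest prefix already in the trie:
  "lel" → 3 new (l, e, l)
  "lllilllie" → prefix "l" already present; 8 new (l, l, i, l, l, l, i, e)
  "liileelle" → prefix "l" already present; 8 new (i, i, l, e, e, l, l, e)
  "leie" → prefix "le" already present; 2 new (i, e)
  "lle" → prefix "ll" already present; 1 new (e)
  "lll" → prefix "lll" already present; 0 new (none)
  "leleeeee" → prefix "lel" already present; 5 new (e, e, e, e, e)
  "lelell" → prefix "lele" already present; 2 new (l, l)
  "lileii" → prefix "li" already present; 4 new (l, e, i, i)
  "le" → prefix "le" already present; 0 new (none)
  "liliiiil" → prefix "lil" already present; 5 new (i, i, i, i, l)
Total nodes = 3 + 8 + 8 + 2 + 1 + 0 + 5 + 2 + 4 + 0 + 5 = 38

38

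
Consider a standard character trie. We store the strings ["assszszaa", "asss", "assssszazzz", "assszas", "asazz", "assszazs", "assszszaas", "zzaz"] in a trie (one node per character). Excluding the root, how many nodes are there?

Trie structure (* marks end of a word):
(root)
├─ a
│  └─ s
│     ├─ a
│     │  └─ z
│     │     └─ z *
│     └─ s
│        └─ s *
│           ├─ s
│           │  └─ s
│           │     └─ z
│           │        └─ a
│           │           └─ z
│           │              └─ z
│           │                 └─ z *
│           └─ z
│              ├─ a
│              │  ├─ s *
│              │  └─ z
│              │     └─ s *
│              └─ s
│                 └─ z
│                    └─ a
│                       └─ a *
│                          └─ s *
└─ z
   └─ z
      └─ a
         └─ z *
Counting every labelled node above: 28.

28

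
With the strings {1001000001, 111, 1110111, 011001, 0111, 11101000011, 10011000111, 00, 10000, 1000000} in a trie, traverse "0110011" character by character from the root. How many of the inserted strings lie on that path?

1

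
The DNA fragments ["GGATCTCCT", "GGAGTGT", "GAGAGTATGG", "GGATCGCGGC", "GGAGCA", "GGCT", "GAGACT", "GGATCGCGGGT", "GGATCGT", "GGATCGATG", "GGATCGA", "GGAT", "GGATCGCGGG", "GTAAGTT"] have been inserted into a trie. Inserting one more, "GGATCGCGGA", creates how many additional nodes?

1

The longest prefix of "GGATCGCGGA" already in the trie is "GGATCGCGG" (length 9).
Each of the 1 remaining characters creates one node.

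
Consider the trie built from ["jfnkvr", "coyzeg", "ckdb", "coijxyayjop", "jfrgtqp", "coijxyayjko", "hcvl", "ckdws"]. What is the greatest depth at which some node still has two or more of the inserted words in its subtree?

9

Look for the deepest trie node that still has at least two words in its subtree.
"coijxyayjko" and "coijxyayjop" agree on "coijxyayj" (9 characters) before diverging; nothing deeper is shared.
Longest shared-prefix length: 9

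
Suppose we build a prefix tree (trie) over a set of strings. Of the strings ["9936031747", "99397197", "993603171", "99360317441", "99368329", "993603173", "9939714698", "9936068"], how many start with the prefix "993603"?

Filter for entries beginning with "993603":
Words under "993603": 993603171, 993603173, 99360317441, 9936031747
Count: 4

4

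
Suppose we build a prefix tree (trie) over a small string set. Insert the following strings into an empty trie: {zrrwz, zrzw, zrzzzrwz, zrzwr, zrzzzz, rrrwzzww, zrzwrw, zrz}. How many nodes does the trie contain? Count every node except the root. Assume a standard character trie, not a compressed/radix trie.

23

Count nodes per top-level branch (shared prefixes stored once):
  'r'-branch (rrrwzzww): 8 nodes
  'z'-branch (zrrwz, zrz, zrzw, zrzwr, zrzwrw, zrzzzrwz, zrzzzz): 15 nodes
Sum: 23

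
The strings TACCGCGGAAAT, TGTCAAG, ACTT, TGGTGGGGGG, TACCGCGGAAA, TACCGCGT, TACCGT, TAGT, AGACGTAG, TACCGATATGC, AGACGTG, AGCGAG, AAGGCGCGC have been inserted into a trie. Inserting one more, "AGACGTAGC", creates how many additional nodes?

"AGACGTAG" is already a path in the trie; the remaining "C" must be added.
So 9 − 8 = 1 new nodes.

1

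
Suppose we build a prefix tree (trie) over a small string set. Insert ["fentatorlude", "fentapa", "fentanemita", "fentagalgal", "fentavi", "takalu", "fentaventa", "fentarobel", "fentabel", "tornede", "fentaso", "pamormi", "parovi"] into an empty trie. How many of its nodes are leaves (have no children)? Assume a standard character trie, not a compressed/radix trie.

Leaves are exactly the stored words that no other stored word extends.
Those words: "fentabel", "fentagalgal", "fentanemita", "fentapa", "fentarobel", "fentaso", "fentatorlude", "fentaventa", "fentavi", "pamormi", "parovi", "takalu", "tornede"
Leaf count: 13

13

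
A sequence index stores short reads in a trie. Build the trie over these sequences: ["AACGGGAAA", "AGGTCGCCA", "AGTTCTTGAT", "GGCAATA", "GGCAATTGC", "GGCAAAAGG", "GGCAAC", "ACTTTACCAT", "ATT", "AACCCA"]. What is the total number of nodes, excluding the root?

54

Trace insertions, counting only characters that open a new branch:
  "AACGGGAAA" → 9 new (A, A, C, G, G, G, A, A, A)
  "AGGTCGCCA" → prefix "A" already present; 8 new (G, G, T, C, G, C, C, A)
  "AGTTCTTGAT" → prefix "AG" already present; 8 new (T, T, C, T, T, G, A, T)
  "GGCAATA" → 7 new (G, G, C, A, A, T, A)
  "GGCAATTGC" → prefix "GGCAAT" already present; 3 new (T, G, C)
  "GGCAAAAGG" → prefix "GGCAA" already present; 4 new (A, A, G, G)
  "GGCAAC" → prefix "GGCAA" already present; 1 new (C)
  "ACTTTACCAT" → prefix "A" already present; 9 new (C, T, T, T, A, C, C, A, T)
  "ATT" → prefix "A" already present; 2 new (T, T)
  "AACCCA" → prefix "AAC" already present; 3 new (C, C, A)
Total nodes = 9 + 8 + 8 + 7 + 3 + 4 + 1 + 9 + 2 + 3 = 54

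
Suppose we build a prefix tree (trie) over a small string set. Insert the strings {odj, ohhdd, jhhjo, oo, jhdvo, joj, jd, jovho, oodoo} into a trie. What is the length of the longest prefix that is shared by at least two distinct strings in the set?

2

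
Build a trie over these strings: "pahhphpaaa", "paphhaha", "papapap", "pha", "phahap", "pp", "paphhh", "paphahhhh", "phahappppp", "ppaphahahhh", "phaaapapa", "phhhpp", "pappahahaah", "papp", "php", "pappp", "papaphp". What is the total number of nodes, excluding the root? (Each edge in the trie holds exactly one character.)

67

Trace insertions, counting only characters that open a new branch:
  "pahhphpaaa" → 10 new (p, a, h, h, p, h, p, a, a, a)
  "paphhaha" → prefix "pa" already present; 6 new (p, h, h, a, h, a)
  "papapap" → prefix "pap" already present; 4 new (a, p, a, p)
  "pha" → prefix "p" already present; 2 new (h, a)
  "phahap" → prefix "pha" already present; 3 new (h, a, p)
  "pp" → prefix "p" already present; 1 new (p)
  "paphhh" → prefix "paphh" already present; 1 new (h)
  "paphahhhh" → prefix "paph" already present; 5 new (a, h, h, h, h)
  "phahappppp" → prefix "phahap" already present; 4 new (p, p, p, p)
  "ppaphahahhh" → prefix "pp" already present; 9 new (a, p, h, a, h, a, h, h, h)
  "phaaapapa" → prefix "pha" already present; 6 new (a, a, p, a, p, a)
  "phhhpp" → prefix "ph" already present; 4 new (h, h, p, p)
  "pappahahaah" → prefix "pap" already present; 8 new (p, a, h, a, h, a, a, h)
  "papp" → prefix "papp" already present; 0 new (none)
  "php" → prefix "ph" already present; 1 new (p)
  "pappp" → prefix "papp" already present; 1 new (p)
  "papaphp" → prefix "papap" already present; 2 new (h, p)
Total nodes = 10 + 6 + 4 + 2 + 3 + 1 + 1 + 5 + 4 + 9 + 6 + 4 + 8 + 0 + 1 + 1 + 2 = 67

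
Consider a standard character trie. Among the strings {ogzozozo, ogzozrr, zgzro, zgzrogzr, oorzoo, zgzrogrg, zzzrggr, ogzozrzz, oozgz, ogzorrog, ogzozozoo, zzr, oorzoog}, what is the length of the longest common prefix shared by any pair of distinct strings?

8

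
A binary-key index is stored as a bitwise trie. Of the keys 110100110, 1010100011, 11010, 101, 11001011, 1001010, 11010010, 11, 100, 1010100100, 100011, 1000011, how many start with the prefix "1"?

12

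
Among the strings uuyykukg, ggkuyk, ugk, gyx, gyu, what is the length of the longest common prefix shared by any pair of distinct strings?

2

Equivalently: take the maximum, over all pairs, of their longest common prefix length.
"gyu" and "gyx" agree on "gy" (2 characters) before diverging; nothing deeper is shared.
Longest shared-prefix length: 2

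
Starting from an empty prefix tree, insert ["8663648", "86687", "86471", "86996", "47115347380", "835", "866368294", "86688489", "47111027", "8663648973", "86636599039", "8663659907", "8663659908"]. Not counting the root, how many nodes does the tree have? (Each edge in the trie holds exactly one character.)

For each word, the new-node count is its length minus the longest prefix already in the trie:
  "8663648" → 7 new (8, 6, 6, 3, 6, 4, 8)
  "86687" → prefix "866" already present; 2 new (8, 7)
  "86471" → prefix "86" already present; 3 new (4, 7, 1)
  "86996" → prefix "86" already present; 3 new (9, 9, 6)
  "47115347380" → 11 new (4, 7, 1, 1, 5, 3, 4, 7, 3, 8, 0)
  "835" → prefix "8" already present; 2 new (3, 5)
  "866368294" → prefix "86636" already present; 4 new (8, 2, 9, 4)
  "86688489" → prefix "8668" already present; 4 new (8, 4, 8, 9)
  "47111027" → prefix "4711" already present; 4 new (1, 0, 2, 7)
  "8663648973" → prefix "8663648" already present; 3 new (9, 7, 3)
  "86636599039" → prefix "86636" already present; 6 new (5, 9, 9, 0, 3, 9)
  "8663659907" → prefix "866365990" already present; 1 new (7)
  "8663659908" → prefix "866365990" already present; 1 new (8)
Total nodes = 7 + 2 + 3 + 3 + 11 + 2 + 4 + 4 + 4 + 3 + 6 + 1 + 1 = 51

51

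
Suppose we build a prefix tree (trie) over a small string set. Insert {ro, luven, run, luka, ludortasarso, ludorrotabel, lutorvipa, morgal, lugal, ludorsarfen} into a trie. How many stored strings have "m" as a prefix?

1

Traverse to the node for "m", then collect every word in that subtree.
Words under "m": morgal
Count: 1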